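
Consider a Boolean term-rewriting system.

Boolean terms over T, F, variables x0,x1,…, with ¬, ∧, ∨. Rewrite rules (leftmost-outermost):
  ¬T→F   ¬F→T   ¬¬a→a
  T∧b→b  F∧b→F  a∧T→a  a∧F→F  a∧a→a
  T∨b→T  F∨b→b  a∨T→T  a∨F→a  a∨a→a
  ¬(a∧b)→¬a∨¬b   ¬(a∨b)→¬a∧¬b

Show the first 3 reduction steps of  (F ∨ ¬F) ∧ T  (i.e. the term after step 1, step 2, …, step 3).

  start: (F ∨ ¬F) ∧ T
  [1] F ∨ ¬F
  [2] ¬F
  [3] T

Answer: after 3 steps: T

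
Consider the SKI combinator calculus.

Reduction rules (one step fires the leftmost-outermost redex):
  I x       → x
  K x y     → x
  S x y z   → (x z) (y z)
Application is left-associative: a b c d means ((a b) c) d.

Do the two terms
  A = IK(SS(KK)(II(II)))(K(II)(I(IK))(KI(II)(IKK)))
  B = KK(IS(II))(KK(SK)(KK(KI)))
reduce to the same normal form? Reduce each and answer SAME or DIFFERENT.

Term A:
  start: IK(SS(KK)(II(II)))(K(II)(I(IK))(KI(II)(IKK)))
  →1  K(SS(KK)(II(II)))(K(II)(I(IK))(KI(II)(IKK)))
  →2  SS(KK)(II(II))
  →3  S(II(II))(KK(II(II)))
  →4  S(I(II))(KK(II(II)))
  →5  S(II)(KK(II(II)))
  →6  SI(KK(II(II)))
  →7  SIK

Term B:
  start: KK(IS(II))(KK(SK)(KK(KI)))
  →1  K(KK(SK)(KK(KI)))
  →2  K(K(KK(KI)))
  →3  K(KK)

Answer: DIFFERENT — A ⇓ SIK, B ⇓ K(KK)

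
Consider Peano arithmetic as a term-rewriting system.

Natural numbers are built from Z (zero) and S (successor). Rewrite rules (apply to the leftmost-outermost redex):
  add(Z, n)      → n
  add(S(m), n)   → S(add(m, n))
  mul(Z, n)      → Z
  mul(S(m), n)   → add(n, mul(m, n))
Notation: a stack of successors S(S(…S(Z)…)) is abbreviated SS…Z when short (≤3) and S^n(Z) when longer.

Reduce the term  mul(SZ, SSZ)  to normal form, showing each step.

Answer: normal form = SSZ  (in 5 steps)

Derivation:
  start: mul(SZ, SSZ)
  →1  add(SSZ, mul(Z, SSZ))
  →2  S(add(SZ, mul(Z, SSZ)))
  →3  S(S(add(Z, mul(Z, SSZ))))
  →4  S(S(mul(Z, SSZ)))
  →5  SSZ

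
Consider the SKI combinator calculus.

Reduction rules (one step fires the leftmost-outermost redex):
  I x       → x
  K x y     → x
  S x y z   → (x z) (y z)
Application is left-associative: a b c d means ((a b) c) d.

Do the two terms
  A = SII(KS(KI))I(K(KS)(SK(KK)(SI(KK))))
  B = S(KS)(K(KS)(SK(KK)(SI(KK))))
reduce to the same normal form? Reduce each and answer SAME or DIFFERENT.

Answer: SAME — A ⇓ S(KS)(KS), B ⇓ S(KS)(KS)

Working:
Term A:
  start: SII(KS(KI))I(K(KS)(SK(KK)(SI(KK))))
  step 1: I(KS(KI))(I(KS(KI)))I(K(KS)(SK(KK)(SI(KK))))
  step 2: KS(KI)(I(KS(KI)))I(K(KS)(SK(KK)(SI(KK))))
  step 3: S(I(KS(KI)))I(K(KS)(SK(KK)(SI(KK))))
  step 4: I(KS(KI))(K(KS)(SK(KK)(SI(KK))))(I(K(KS)(SK(KK)(SI(KK)))))
  step 5: KS(KI)(K(KS)(SK(KK)(SI(KK))))(I(K(KS)(SK(KK)(SI(KK)))))
  step 6: S(K(KS)(SK(KK)(SI(KK))))(I(K(KS)(SK(KK)(SI(KK)))))
  step 7: S(KS)(I(K(KS)(SK(KK)(SI(KK)))))
  step 8: S(KS)(K(KS)(SK(KK)(SI(KK))))
  step 9: S(KS)(KS)

Term B:
  start: S(KS)(K(KS)(SK(KK)(SI(KK))))
  step 1: S(KS)(KS)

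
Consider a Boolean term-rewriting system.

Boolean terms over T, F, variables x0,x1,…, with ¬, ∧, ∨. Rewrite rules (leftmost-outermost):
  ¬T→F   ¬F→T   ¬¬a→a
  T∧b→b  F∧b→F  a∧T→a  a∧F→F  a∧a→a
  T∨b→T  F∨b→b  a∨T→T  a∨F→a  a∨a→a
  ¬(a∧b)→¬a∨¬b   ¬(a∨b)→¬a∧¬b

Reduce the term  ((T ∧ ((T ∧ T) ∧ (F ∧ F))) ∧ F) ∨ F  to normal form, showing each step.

Answer: normal form = F  (in 2 steps)

Derivation:
  start: ((T ∧ ((T ∧ T) ∧ (F ∧ F))) ∧ F) ∨ F
  →1  (T ∧ ((T ∧ T) ∧ (F ∧ F))) ∧ F
  →2  F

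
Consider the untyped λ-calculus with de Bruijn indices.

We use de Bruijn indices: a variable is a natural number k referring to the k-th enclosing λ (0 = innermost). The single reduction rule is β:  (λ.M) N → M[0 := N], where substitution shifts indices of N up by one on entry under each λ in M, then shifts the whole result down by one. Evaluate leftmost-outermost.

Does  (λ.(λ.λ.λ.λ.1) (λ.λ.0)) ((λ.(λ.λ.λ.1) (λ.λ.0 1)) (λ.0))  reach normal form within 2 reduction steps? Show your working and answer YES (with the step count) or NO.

Answer: YES — reaches normal form λ.λ.λ.1 in 2 ≤ 2 steps

Working:
  start: (λ.(λ.λ.λ.λ.1) (λ.λ.0)) ((λ.(λ.λ.λ.1) (λ.λ.0 1)) (λ.0))
  [1] (λ.λ.λ.λ.1) (λ.λ.0)
  [2] λ.λ.λ.1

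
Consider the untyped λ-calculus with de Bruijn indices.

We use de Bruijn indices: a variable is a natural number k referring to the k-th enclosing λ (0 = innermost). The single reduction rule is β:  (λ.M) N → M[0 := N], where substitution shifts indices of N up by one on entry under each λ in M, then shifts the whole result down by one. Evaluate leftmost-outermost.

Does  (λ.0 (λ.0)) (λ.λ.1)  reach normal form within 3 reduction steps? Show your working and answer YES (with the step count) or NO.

Answer: YES — reaches normal form λ.λ.0 in 2 ≤ 3 steps

Derivation:
  start: (λ.0 (λ.0)) (λ.λ.1)
  →1  (λ.λ.1) (λ.0)
  →2  λ.λ.0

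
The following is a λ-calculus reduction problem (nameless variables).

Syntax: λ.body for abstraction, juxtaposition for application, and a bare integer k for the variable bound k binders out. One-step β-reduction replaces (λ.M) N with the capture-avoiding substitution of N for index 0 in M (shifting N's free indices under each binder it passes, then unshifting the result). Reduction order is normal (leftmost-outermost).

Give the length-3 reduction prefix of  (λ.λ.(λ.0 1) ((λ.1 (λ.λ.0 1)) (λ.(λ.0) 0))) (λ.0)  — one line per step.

Answer: after 3 steps: λ.0 (λ.λ.0 1) 0

Working:
  start: (λ.λ.(λ.0 1) ((λ.1 (λ.λ.0 1)) (λ.(λ.0) 0))) (λ.0)
  step 1: λ.(λ.0 1) ((λ.1 (λ.λ.0 1)) (λ.(λ.0) 0))
  step 2: λ.(λ.1 (λ.λ.0 1)) (λ.(λ.0) 0) 0
  step 3: λ.0 (λ.λ.0 1) 0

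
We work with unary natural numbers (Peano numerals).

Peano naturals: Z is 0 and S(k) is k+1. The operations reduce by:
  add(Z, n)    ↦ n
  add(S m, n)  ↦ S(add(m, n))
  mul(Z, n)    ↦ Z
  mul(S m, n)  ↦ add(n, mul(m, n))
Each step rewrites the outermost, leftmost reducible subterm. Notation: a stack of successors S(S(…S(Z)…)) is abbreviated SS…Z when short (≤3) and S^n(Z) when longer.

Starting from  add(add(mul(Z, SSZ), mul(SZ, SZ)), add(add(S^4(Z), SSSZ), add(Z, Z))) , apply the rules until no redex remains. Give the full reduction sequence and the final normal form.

Answer: normal form = S^8(Z)  (in 22 steps)

Reduction:
  start: add(add(mul(Z, SSZ), mul(SZ, SZ)), add(add(S^4(Z), SSSZ), add(Z, Z)))
  step 1: add(add(Z, mul(SZ, SZ)), add(add(S^4(Z), SSSZ), add(Z, Z)))
  step 2: add(mul(SZ, SZ), add(add(S^4(Z), SSSZ), add(Z, Z)))
  step 3: add(add(SZ, mul(Z, SZ)), add(add(S^4(Z), SSSZ), add(Z, Z)))
  step 4: add(S(add(Z, mul(Z, SZ))), add(add(S^4(Z), SSSZ), add(Z, Z)))
  step 5: S(add(add(Z, mul(Z, SZ)), add(add(S^4(Z), SSSZ), add(Z, Z))))
  step 6: S(add(mul(Z, SZ), add(add(S^4(Z), SSSZ), add(Z, Z))))
  step 7: S(add(Z, add(add(S^4(Z), SSSZ), add(Z, Z))))
  step 8: S(add(add(S^4(Z), SSSZ), add(Z, Z)))
  step 9: S(add(S(add(SSSZ, SSSZ)), add(Z, Z)))
  step 10: S(S(add(add(SSSZ, SSSZ), add(Z, Z))))
  step 11: S(S(add(S(add(SSZ, SSSZ)), add(Z, Z))))
  step 12: S(S(S(add(add(SSZ, SSSZ), add(Z, Z)))))
  step 13: S(S(S(add(S(add(SZ, SSSZ)), add(Z, Z)))))
  step 14: S(S(S(S(add(add(SZ, SSSZ), add(Z, Z))))))
  step 15: S(S(S(S(add(S(add(Z, SSSZ)), add(Z, Z))))))
  step 16: S(S(S(S(S(add(add(Z, SSSZ), add(Z, Z)))))))
  step 17: S(S(S(S(S(add(SSSZ, add(Z, Z)))))))
  step 18: S(S(S(S(S(S(add(SSZ, add(Z, Z))))))))
  step 19: S(S(S(S(S(S(S(add(SZ, add(Z, Z)))))))))
  step 20: S(S(S(S(S(S(S(S(add(Z, add(Z, Z))))))))))
  step 21: S(S(S(S(S(S(S(S(add(Z, Z)))))))))
  step 22: S^8(Z)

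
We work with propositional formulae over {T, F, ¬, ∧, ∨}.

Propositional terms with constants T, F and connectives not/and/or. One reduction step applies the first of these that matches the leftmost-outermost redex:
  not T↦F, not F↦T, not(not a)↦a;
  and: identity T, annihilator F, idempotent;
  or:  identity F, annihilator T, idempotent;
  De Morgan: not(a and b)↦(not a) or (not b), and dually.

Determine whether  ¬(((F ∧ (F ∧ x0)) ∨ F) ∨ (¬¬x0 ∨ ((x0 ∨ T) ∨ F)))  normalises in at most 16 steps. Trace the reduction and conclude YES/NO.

  start: ¬(((F ∧ (F ∧ x0)) ∨ F) ∨ (¬¬x0 ∨ ((x0 ∨ T) ∨ F)))
  [1] ¬((F ∧ (F ∧ x0)) ∨ F) ∧ ¬(¬¬x0 ∨ ((x0 ∨ T) ∨ F))
  [2] (¬(F ∧ (F ∧ x0)) ∧ ¬F) ∧ ¬(¬¬x0 ∨ ((x0 ∨ T) ∨ F))
  [3] ((¬F ∨ ¬(F ∧ x0)) ∧ ¬F) ∧ ¬(¬¬x0 ∨ ((x0 ∨ T) ∨ F))
  [4] ((T ∨ ¬(F ∧ x0)) ∧ ¬F) ∧ ¬(¬¬x0 ∨ ((x0 ∨ T) ∨ F))
  [5] (T ∧ ¬F) ∧ ¬(¬¬x0 ∨ ((x0 ∨ T) ∨ F))
  [6] ¬F ∧ ¬(¬¬x0 ∨ ((x0 ∨ T) ∨ F))
  [7] T ∧ ¬(¬¬x0 ∨ ((x0 ∨ T) ∨ F))
  [8] ¬(¬¬x0 ∨ ((x0 ∨ T) ∨ F))
  [9] ¬¬¬x0 ∧ ¬((x0 ∨ T) ∨ F)
  [10] ¬x0 ∧ ¬((x0 ∨ T) ∨ F)
  [11] ¬x0 ∧ (¬(x0 ∨ T) ∧ ¬F)
  [12] ¬x0 ∧ ((¬x0 ∧ ¬T) ∧ ¬F)
  [13] ¬x0 ∧ ((¬x0 ∧ F) ∧ ¬F)
  [14] ¬x0 ∧ (F ∧ ¬F)
  [15] ¬x0 ∧ F
  [16] F

Answer: YES — reaches normal form F in 16 ≤ 16 steps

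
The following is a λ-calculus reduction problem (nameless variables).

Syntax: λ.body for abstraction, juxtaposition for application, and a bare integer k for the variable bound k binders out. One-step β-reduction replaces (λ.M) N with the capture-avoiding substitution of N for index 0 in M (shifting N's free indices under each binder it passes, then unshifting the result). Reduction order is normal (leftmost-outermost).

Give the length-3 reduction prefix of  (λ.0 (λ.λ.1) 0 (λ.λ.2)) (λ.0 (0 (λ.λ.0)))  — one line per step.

  start: (λ.0 (λ.λ.1) 0 (λ.λ.2)) (λ.0 (0 (λ.λ.0)))
  →1  (λ.0 (0 (λ.λ.0))) (λ.λ.1) (λ.0 (0 (λ.λ.0))) (λ.λ.λ.0 (0 (λ.λ.0)))
  →2  (λ.λ.1) ((λ.λ.1) (λ.λ.0)) (λ.0 (0 (λ.λ.0))) (λ.λ.λ.0 (0 (λ.λ.0)))
  →3  (λ.(λ.λ.1) (λ.λ.0)) (λ.0 (0 (λ.λ.0))) (λ.λ.λ.0 (0 (λ.λ.0)))

Answer: after 3 steps: (λ.(λ.λ.1) (λ.λ.0)) (λ.0 (0 (λ.λ.0))) (λ.λ.λ.0 (0 (λ.λ.0)))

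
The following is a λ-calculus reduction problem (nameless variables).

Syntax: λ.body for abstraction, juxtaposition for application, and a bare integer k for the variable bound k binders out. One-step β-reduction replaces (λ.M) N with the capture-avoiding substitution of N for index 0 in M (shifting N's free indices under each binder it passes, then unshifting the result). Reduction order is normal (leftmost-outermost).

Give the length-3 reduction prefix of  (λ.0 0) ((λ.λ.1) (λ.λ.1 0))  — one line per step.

  start: (λ.0 0) ((λ.λ.1) (λ.λ.1 0))
  [1] (λ.λ.1) (λ.λ.1 0) ((λ.λ.1) (λ.λ.1 0))
  [2] (λ.λ.λ.1 0) ((λ.λ.1) (λ.λ.1 0))
  [3] λ.λ.1 0

Answer: after 3 steps: λ.λ.1 0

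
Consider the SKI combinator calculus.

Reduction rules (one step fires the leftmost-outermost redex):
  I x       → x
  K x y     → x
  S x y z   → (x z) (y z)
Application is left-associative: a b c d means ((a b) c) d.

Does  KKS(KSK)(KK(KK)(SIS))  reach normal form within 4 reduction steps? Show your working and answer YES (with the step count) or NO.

  start: KKS(KSK)(KK(KK)(SIS))
  →1  K(KSK)(KK(KK)(SIS))
  →2  KSK
  →3  S

Answer: YES — reaches normal form S in 3 ≤ 4 steps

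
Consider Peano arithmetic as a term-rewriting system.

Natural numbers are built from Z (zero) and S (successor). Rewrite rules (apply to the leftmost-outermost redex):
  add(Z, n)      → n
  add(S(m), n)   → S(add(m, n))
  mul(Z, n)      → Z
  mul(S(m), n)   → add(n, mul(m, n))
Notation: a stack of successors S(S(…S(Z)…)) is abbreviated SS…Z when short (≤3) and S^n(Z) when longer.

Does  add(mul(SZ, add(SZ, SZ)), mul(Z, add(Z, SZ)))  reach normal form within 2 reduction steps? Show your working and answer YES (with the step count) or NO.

  start: add(mul(SZ, add(SZ, SZ)), mul(Z, add(Z, SZ)))
  [1] add(add(add(SZ, SZ), mul(Z, add(SZ, SZ))), mul(Z, add(Z, SZ)))
  [2] add(add(S(add(Z, SZ)), mul(Z, add(SZ, SZ))), mul(Z, add(Z, SZ)))

Answer: NO — after 2 steps the term is add(add(S(add(Z, SZ)), mul(Z, add(SZ, SZ))), mul(Z, add(Z, SZ))), not yet normal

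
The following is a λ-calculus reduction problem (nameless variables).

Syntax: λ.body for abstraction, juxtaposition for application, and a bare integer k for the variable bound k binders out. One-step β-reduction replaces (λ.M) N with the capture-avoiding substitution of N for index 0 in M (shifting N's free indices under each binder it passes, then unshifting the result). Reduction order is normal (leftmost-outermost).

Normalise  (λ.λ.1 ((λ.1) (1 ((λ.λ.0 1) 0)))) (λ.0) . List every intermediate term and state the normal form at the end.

  start: (λ.λ.1 ((λ.1) (1 ((λ.λ.0 1) 0)))) (λ.0)
  step 1: λ.(λ.0) ((λ.1) ((λ.0) ((λ.λ.0 1) 0)))
  step 2: λ.(λ.1) ((λ.0) ((λ.λ.0 1) 0))
  step 3: λ.0

Answer: normal form = λ.0  (in 3 steps)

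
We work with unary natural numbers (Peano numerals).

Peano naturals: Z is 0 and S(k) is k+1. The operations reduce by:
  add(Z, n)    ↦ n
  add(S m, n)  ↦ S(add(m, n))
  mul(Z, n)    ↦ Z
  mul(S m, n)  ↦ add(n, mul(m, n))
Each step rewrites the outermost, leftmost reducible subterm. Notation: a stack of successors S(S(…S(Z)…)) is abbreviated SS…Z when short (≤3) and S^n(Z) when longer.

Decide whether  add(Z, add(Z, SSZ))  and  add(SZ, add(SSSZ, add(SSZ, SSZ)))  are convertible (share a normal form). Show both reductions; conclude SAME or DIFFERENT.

Answer: DIFFERENT — A ⇓ SSZ, B ⇓ S^8(Z)

Working:
Term A:
  start: add(Z, add(Z, SSZ))
  [1] add(Z, SSZ)
  [2] SSZ

Term B:
  start: add(SZ, add(SSSZ, add(SSZ, SSZ)))
  [1] S(add(Z, add(SSSZ, add(SSZ, SSZ))))
  [2] S(add(SSSZ, add(SSZ, SSZ)))
  [3] S(S(add(SSZ, add(SSZ, SSZ))))
  [4] S(S(S(add(SZ, add(SSZ, SSZ)))))
  [5] S(S(S(S(add(Z, add(SSZ, SSZ))))))
  [6] S(S(S(S(add(SSZ, SSZ)))))
  [7] S(S(S(S(S(add(SZ, SSZ))))))
  [8] S(S(S(S(S(S(add(Z, SSZ)))))))
  [9] S^8(Z)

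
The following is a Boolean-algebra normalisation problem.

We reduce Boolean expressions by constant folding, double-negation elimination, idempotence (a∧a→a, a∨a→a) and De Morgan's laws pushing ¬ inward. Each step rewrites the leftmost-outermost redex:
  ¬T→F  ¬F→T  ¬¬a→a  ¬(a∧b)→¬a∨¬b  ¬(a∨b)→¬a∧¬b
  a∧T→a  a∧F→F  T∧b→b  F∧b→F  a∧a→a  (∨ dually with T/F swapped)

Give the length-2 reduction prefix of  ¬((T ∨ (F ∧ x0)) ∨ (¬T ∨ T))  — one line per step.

  start: ¬((T ∨ (F ∧ x0)) ∨ (¬T ∨ T))
  [1] ¬(T ∨ (F ∧ x0)) ∧ ¬(¬T ∨ T)
  [2] (¬T ∧ ¬(F ∧ x0)) ∧ ¬(¬T ∨ T)

Answer: after 2 steps: (¬T ∧ ¬(F ∧ x0)) ∧ ¬(¬T ∨ T)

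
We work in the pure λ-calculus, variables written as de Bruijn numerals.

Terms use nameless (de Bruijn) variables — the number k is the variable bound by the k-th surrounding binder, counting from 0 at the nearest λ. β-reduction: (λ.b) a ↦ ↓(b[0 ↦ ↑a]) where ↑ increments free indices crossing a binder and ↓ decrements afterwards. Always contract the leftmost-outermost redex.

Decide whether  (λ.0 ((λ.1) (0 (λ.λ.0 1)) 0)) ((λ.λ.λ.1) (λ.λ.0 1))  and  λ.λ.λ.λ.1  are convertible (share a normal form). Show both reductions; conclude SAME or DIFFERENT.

Answer: SAME — A ⇓ λ.λ.λ.λ.1, B ⇓ λ.λ.λ.λ.1

Reduction:
Term A:
  start: (λ.0 ((λ.1) (0 (λ.λ.0 1)) 0)) ((λ.λ.λ.1) (λ.λ.0 1))
  step 1: (λ.λ.λ.1) (λ.λ.0 1) ((λ.(λ.λ.λ.1) (λ.λ.0 1)) ((λ.λ.λ.1) (λ.λ.0 1) (λ.λ.0 1)) ((λ.λ.λ.1) (λ.λ.0 1)))
  step 2: (λ.λ.1) ((λ.(λ.λ.λ.1) (λ.λ.0 1)) ((λ.λ.λ.1) (λ.λ.0 1) (λ.λ.0 1)) ((λ.λ.λ.1) (λ.λ.0 1)))
  step 3: λ.(λ.(λ.λ.λ.1) (λ.λ.0 1)) ((λ.λ.λ.1) (λ.λ.0 1) (λ.λ.0 1)) ((λ.λ.λ.1) (λ.λ.0 1))
  step 4: λ.(λ.λ.λ.1) (λ.λ.0 1) ((λ.λ.λ.1) (λ.λ.0 1))
  step 5: λ.(λ.λ.1) ((λ.λ.λ.1) (λ.λ.0 1))
  step 6: λ.λ.(λ.λ.λ.1) (λ.λ.0 1)
  step 7: λ.λ.λ.λ.1

Term B:
  start: λ.λ.λ.λ.1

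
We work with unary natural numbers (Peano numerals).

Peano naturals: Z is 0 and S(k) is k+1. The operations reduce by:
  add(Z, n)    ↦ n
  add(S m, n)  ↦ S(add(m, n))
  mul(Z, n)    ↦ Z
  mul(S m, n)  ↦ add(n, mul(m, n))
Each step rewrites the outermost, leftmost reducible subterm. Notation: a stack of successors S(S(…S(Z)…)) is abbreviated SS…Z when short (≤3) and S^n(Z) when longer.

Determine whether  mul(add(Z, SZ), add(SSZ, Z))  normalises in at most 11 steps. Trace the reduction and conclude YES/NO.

  start: mul(add(Z, SZ), add(SSZ, Z))
  →1  mul(SZ, add(SSZ, Z))
  →2  add(add(SSZ, Z), mul(Z, add(SSZ, Z)))
  →3  add(S(add(SZ, Z)), mul(Z, add(SSZ, Z)))
  →4  S(add(add(SZ, Z), mul(Z, add(SSZ, Z))))
  →5  S(add(S(add(Z, Z)), mul(Z, add(SSZ, Z))))
  →6  S(S(add(add(Z, Z), mul(Z, add(SSZ, Z)))))
  →7  S(S(add(Z, mul(Z, add(SSZ, Z)))))
  →8  S(S(mul(Z, add(SSZ, Z))))
  →9  SSZ

Answer: YES — reaches normal form SSZ in 9 ≤ 11 steps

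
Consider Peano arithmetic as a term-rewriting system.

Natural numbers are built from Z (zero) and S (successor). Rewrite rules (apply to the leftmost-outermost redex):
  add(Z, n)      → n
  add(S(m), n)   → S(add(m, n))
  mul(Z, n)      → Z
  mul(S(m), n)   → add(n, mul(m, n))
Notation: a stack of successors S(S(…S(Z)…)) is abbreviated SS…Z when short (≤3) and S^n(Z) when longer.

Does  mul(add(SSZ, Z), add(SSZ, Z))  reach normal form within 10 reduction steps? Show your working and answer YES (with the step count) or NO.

  start: mul(add(SSZ, Z), add(SSZ, Z))
  [1] mul(S(add(SZ, Z)), add(SSZ, Z))
  [2] add(add(SSZ, Z), mul(add(SZ, Z), add(SSZ, Z)))
  [3] add(S(add(SZ, Z)), mul(add(SZ, Z), add(SSZ, Z)))
  [4] S(add(add(SZ, Z), mul(add(SZ, Z), add(SSZ, Z))))
  [5] S(add(S(add(Z, Z)), mul(add(SZ, Z), add(SSZ, Z))))
  [6] S(S(add(add(Z, Z), mul(add(SZ, Z), add(SSZ, Z)))))
  [7] S(S(add(Z, mul(add(SZ, Z), add(SSZ, Z)))))
  [8] S(S(mul(add(SZ, Z), add(SSZ, Z))))
  [9] S(S(mul(S(add(Z, Z)), add(SSZ, Z))))
  [10] S(S(add(add(SSZ, Z), mul(add(Z, Z), add(SSZ, Z)))))

Answer: NO — after 10 steps the term is S(S(add(add(SSZ, Z), mul(add(Z, Z), add(SSZ, Z))))), not yet normal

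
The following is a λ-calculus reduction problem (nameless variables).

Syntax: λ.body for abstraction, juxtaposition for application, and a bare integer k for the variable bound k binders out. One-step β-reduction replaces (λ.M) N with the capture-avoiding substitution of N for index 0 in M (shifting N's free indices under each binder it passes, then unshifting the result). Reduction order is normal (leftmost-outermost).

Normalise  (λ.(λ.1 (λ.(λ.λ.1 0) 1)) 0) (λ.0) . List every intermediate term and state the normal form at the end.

Answer: normal form = λ.λ.0  (in 5 steps)

Reduction:
  start: (λ.(λ.1 (λ.(λ.λ.1 0) 1)) 0) (λ.0)
  →1  (λ.(λ.0) (λ.(λ.λ.1 0) 1)) (λ.0)
  →2  (λ.0) (λ.(λ.λ.1 0) (λ.0))
  →3  λ.(λ.λ.1 0) (λ.0)
  →4  λ.λ.(λ.0) 0
  →5  λ.λ.0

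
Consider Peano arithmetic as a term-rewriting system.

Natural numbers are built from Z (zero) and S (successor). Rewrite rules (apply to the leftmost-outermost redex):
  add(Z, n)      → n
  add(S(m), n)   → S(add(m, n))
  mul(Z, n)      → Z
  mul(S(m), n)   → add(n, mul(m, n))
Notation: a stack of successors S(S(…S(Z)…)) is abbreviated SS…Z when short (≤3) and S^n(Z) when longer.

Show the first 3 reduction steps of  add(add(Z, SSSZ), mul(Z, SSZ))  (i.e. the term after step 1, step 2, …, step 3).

  start: add(add(Z, SSSZ), mul(Z, SSZ))
  →1  add(SSSZ, mul(Z, SSZ))
  →2  S(add(SSZ, mul(Z, SSZ)))
  →3  S(S(add(SZ, mul(Z, SSZ))))

Answer: after 3 steps: S(S(add(SZ, mul(Z, SSZ))))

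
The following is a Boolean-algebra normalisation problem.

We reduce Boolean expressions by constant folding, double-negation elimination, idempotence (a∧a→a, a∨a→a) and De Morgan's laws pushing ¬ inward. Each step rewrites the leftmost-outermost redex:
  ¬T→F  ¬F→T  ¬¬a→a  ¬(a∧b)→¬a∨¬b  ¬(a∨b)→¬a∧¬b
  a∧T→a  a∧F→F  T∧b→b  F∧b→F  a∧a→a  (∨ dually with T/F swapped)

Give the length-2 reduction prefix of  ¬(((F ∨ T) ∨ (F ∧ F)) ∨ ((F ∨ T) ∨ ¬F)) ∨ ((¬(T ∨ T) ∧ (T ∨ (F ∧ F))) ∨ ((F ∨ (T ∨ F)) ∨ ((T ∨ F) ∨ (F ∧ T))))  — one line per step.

Answer: after 2 steps: ((¬(F ∨ T) ∧ ¬(F ∧ F)) ∧ ¬((F ∨ T) ∨ ¬F)) ∨ ((¬(T ∨ T) ∧ (T ∨ (F ∧ F))) ∨ ((F ∨ (T ∨ F)) ∨ ((T ∨ F) ∨ (F ∧ T))))

Working:
  start: ¬(((F ∨ T) ∨ (F ∧ F)) ∨ ((F ∨ T) ∨ ¬F)) ∨ ((¬(T ∨ T) ∧ (T ∨ (F ∧ F))) ∨ ((F ∨ (T ∨ F)) ∨ ((T ∨ F) ∨ (F ∧ T))))
  →1  (¬((F ∨ T) ∨ (F ∧ F)) ∧ ¬((F ∨ T) ∨ ¬F)) ∨ ((¬(T ∨ T) ∧ (T ∨ (F ∧ F))) ∨ ((F ∨ (T ∨ F)) ∨ ((T ∨ F) ∨ (F ∧ T))))
  →2  ((¬(F ∨ T) ∧ ¬(F ∧ F)) ∧ ¬((F ∨ T) ∨ ¬F)) ∨ ((¬(T ∨ T) ∧ (T ∨ (F ∧ F))) ∨ ((F ∨ (T ∨ F)) ∨ ((T ∨ F) ∨ (F ∧ T))))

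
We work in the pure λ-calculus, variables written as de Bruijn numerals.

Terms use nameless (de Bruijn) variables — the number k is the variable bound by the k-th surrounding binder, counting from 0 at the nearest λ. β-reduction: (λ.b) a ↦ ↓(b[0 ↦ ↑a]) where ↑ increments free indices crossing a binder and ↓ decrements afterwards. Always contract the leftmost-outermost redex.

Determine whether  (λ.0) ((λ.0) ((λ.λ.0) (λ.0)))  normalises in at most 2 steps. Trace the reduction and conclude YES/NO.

Answer: NO — after 2 steps the term is (λ.λ.0) (λ.0), not yet normal

Working:
  start: (λ.0) ((λ.0) ((λ.λ.0) (λ.0)))
  →1  (λ.0) ((λ.λ.0) (λ.0))
  →2  (λ.λ.0) (λ.0)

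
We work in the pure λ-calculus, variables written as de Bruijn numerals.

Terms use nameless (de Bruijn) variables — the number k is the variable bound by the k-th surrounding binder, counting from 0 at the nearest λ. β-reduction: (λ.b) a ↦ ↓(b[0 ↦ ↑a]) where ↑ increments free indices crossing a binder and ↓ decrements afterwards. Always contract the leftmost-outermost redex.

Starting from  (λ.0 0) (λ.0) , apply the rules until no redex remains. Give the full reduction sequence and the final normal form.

  start: (λ.0 0) (λ.0)
  [1] (λ.0) (λ.0)
  [2] λ.0

Answer: normal form = λ.0  (in 2 steps)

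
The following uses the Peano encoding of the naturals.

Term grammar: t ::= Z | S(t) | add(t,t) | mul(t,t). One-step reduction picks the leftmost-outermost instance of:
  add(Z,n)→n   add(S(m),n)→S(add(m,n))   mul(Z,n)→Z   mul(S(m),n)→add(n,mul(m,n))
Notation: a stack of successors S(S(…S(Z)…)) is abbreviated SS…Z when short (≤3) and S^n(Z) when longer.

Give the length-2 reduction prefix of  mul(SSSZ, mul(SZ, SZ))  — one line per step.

Answer: after 2 steps: add(add(SZ, mul(Z, SZ)), mul(SSZ, mul(SZ, SZ)))

Derivation:
  start: mul(SSSZ, mul(SZ, SZ))
  →1  add(mul(SZ, SZ), mul(SSZ, mul(SZ, SZ)))
  →2  add(add(SZ, mul(Z, SZ)), mul(SSZ, mul(SZ, SZ)))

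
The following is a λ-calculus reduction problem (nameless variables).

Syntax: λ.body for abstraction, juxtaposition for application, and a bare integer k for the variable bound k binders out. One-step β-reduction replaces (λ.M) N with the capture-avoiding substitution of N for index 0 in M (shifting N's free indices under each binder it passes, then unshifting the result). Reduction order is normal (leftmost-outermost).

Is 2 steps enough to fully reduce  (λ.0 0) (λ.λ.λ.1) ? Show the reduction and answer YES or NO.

  start: (λ.0 0) (λ.λ.λ.1)
  →1  (λ.λ.λ.1) (λ.λ.λ.1)
  →2  λ.λ.1

Answer: YES — reaches normal form λ.λ.1 in 2 ≤ 2 steps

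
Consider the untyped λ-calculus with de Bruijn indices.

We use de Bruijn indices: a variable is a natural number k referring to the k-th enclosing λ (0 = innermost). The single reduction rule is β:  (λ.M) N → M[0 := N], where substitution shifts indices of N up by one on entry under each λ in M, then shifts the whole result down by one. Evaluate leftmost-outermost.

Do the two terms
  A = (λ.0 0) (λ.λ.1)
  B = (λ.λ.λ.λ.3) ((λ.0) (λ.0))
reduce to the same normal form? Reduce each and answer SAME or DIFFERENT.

Term A:
  start: (λ.0 0) (λ.λ.1)
  step 1: (λ.λ.1) (λ.λ.1)
  step 2: λ.λ.λ.1

Term B:
  start: (λ.λ.λ.λ.3) ((λ.0) (λ.0))
  step 1: λ.λ.λ.(λ.0) (λ.0)
  step 2: λ.λ.λ.λ.0

Answer: DIFFERENT — A ⇓ λ.λ.λ.1, B ⇓ λ.λ.λ.λ.0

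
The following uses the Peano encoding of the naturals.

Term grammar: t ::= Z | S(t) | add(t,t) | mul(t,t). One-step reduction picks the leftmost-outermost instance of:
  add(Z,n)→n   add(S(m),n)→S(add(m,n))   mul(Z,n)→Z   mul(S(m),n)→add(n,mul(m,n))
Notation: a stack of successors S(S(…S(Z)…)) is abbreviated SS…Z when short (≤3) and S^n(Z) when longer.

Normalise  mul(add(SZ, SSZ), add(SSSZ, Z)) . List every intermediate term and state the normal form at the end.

Answer: normal form = S^9(Z)  (in 30 steps)

Working:
  start: mul(add(SZ, SSZ), add(SSSZ, Z))
  [1] mul(S(add(Z, SSZ)), add(SSSZ, Z))
  [2] add(add(SSSZ, Z), mul(add(Z, SSZ), add(SSSZ, Z)))
  [3] add(S(add(SSZ, Z)), mul(add(Z, SSZ), add(SSSZ, Z)))
  [4] S(add(add(SSZ, Z), mul(add(Z, SSZ), add(SSSZ, Z))))
  [5] S(add(S(add(SZ, Z)), mul(add(Z, SSZ), add(SSSZ, Z))))
  [6] S(S(add(add(SZ, Z), mul(add(Z, SSZ), add(SSSZ, Z)))))
  [7] S(S(add(S(add(Z, Z)), mul(add(Z, SSZ), add(SSSZ, Z)))))
  [8] S(S(S(add(add(Z, Z), mul(add(Z, SSZ), add(SSSZ, Z))))))
  [9] S(S(S(add(Z, mul(add(Z, SSZ), add(SSSZ, Z))))))
  [10] S(S(S(mul(add(Z, SSZ), add(SSSZ, Z)))))
  [11] S(S(S(mul(SSZ, add(SSSZ, Z)))))
  [12] S(S(S(add(add(SSSZ, Z), mul(SZ, add(SSSZ, Z))))))
  [13] S(S(S(add(S(add(SSZ, Z)), mul(SZ, add(SSSZ, Z))))))
  [14] S(S(S(S(add(add(SSZ, Z), mul(SZ, add(SSSZ, Z)))))))
  [15] S(S(S(S(add(S(add(SZ, Z)), mul(SZ, add(SSSZ, Z)))))))
  [16] S(S(S(S(S(add(add(SZ, Z), mul(SZ, add(SSSZ, Z))))))))
  [17] S(S(S(S(S(add(S(add(Z, Z)), mul(SZ, add(SSSZ, Z))))))))
  [18] S(S(S(S(S(S(add(add(Z, Z), mul(SZ, add(SSSZ, Z)))))))))
  [19] S(S(S(S(S(S(add(Z, mul(SZ, add(SSSZ, Z)))))))))
  [20] S(S(S(S(S(S(mul(SZ, add(SSSZ, Z))))))))
  [21] S(S(S(S(S(S(add(add(SSSZ, Z), mul(Z, add(SSSZ, Z)))))))))
  [22] S(S(S(S(S(S(add(S(add(SSZ, Z)), mul(Z, add(SSSZ, Z)))))))))
  [23] S(S(S(S(S(S(S(add(add(SSZ, Z), mul(Z, add(SSSZ, Z))))))))))
  [24] S(S(S(S(S(S(S(add(S(add(SZ, Z)), mul(Z, add(SSSZ, Z))))))))))
  [25] S(S(S(S(S(S(S(S(add(add(SZ, Z), mul(Z, add(SSSZ, Z)))))))))))
  [26] S(S(S(S(S(S(S(S(add(S(add(Z, Z)), mul(Z, add(SSSZ, Z)))))))))))
  [27] S(S(S(S(S(S(S(S(S(add(add(Z, Z), mul(Z, add(SSSZ, Z))))))))))))
  [28] S(S(S(S(S(S(S(S(S(add(Z, mul(Z, add(SSSZ, Z))))))))))))
  [29] S(S(S(S(S(S(S(S(S(mul(Z, add(SSSZ, Z)))))))))))
  [30] S^9(Z)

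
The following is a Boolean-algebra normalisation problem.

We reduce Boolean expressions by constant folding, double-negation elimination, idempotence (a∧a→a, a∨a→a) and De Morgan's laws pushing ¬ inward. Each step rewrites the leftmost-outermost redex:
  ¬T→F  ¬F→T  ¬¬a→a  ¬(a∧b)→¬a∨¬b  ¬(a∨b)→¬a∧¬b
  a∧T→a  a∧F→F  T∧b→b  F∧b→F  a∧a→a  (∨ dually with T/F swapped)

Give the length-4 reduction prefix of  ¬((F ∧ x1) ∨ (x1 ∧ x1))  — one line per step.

  start: ¬((F ∧ x1) ∨ (x1 ∧ x1))
  step 1: ¬(F ∧ x1) ∧ ¬(x1 ∧ x1)
  step 2: (¬F ∨ ¬x1) ∧ ¬(x1 ∧ x1)
  step 3: (T ∨ ¬x1) ∧ ¬(x1 ∧ x1)
  step 4: T ∧ ¬(x1 ∧ x1)

Answer: after 4 steps: T ∧ ¬(x1 ∧ x1)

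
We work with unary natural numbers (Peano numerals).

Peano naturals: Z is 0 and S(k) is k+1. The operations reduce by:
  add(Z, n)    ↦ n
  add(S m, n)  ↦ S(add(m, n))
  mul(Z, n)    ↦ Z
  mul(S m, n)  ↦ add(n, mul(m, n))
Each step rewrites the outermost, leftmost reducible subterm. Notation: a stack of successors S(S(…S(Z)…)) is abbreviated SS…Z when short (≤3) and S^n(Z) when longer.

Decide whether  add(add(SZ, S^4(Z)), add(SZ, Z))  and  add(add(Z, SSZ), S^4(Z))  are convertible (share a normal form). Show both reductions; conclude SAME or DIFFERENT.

Term A:
  start: add(add(SZ, S^4(Z)), add(SZ, Z))
  →1  add(S(add(Z, S^4(Z))), add(SZ, Z))
  →2  S(add(add(Z, S^4(Z)), add(SZ, Z)))
  →3  S(add(S^4(Z), add(SZ, Z)))
  →4  S(S(add(SSSZ, add(SZ, Z))))
  →5  S(S(S(add(SSZ, add(SZ, Z)))))
  →6  S(S(S(S(add(SZ, add(SZ, Z))))))
  →7  S(S(S(S(S(add(Z, add(SZ, Z)))))))
  →8  S(S(S(S(S(add(SZ, Z))))))
  →9  S(S(S(S(S(S(add(Z, Z)))))))
  →10  S^6(Z)

Term B:
  start: add(add(Z, SSZ), S^4(Z))
  →1  add(SSZ, S^4(Z))
  →2  S(add(SZ, S^4(Z)))
  →3  S(S(add(Z, S^4(Z))))
  →4  S^6(Z)

Answer: SAME — A ⇓ S^6(Z), B ⇓ S^6(Z)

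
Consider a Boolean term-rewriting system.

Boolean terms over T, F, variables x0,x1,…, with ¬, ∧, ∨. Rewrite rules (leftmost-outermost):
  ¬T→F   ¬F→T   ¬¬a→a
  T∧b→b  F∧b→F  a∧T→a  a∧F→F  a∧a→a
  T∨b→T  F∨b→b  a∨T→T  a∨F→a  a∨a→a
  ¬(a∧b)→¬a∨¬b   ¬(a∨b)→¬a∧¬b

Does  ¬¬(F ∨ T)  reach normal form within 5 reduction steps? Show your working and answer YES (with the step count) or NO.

  start: ¬¬(F ∨ T)
  →1  F ∨ T
  →2  T

Answer: YES — reaches normal form T in 2 ≤ 5 steps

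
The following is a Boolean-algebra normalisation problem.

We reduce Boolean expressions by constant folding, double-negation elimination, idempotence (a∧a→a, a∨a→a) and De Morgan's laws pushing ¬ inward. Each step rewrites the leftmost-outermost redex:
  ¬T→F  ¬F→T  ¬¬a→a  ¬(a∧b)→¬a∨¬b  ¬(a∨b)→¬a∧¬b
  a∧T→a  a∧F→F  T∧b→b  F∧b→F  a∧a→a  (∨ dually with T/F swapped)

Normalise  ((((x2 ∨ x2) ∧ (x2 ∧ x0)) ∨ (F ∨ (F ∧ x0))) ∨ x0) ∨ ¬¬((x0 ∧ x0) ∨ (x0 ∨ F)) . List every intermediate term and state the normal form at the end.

  start: ((((x2 ∨ x2) ∧ (x2 ∧ x0)) ∨ (F ∨ (F ∧ x0))) ∨ x0) ∨ ¬¬((x0 ∧ x0) ∨ (x0 ∨ F))
  step 1: (((x2 ∧ (x2 ∧ x0)) ∨ (F ∨ (F ∧ x0))) ∨ x0) ∨ ¬¬((x0 ∧ x0) ∨ (x0 ∨ F))
  step 2: (((x2 ∧ (x2 ∧ x0)) ∨ (F ∧ x0)) ∨ x0) ∨ ¬¬((x0 ∧ x0) ∨ (x0 ∨ F))
  step 3: (((x2 ∧ (x2 ∧ x0)) ∨ F) ∨ x0) ∨ ¬¬((x0 ∧ x0) ∨ (x0 ∨ F))
  step 4: ((x2 ∧ (x2 ∧ x0)) ∨ x0) ∨ ¬¬((x0 ∧ x0) ∨ (x0 ∨ F))
  step 5: ((x2 ∧ (x2 ∧ x0)) ∨ x0) ∨ ((x0 ∧ x0) ∨ (x0 ∨ F))
  step 6: ((x2 ∧ (x2 ∧ x0)) ∨ x0) ∨ (x0 ∨ (x0 ∨ F))
  step 7: ((x2 ∧ (x2 ∧ x0)) ∨ x0) ∨ (x0 ∨ x0)
  step 8: ((x2 ∧ (x2 ∧ x0)) ∨ x0) ∨ x0

Answer: normal form = ((x2 ∧ (x2 ∧ x0)) ∨ x0) ∨ x0  (in 8 steps)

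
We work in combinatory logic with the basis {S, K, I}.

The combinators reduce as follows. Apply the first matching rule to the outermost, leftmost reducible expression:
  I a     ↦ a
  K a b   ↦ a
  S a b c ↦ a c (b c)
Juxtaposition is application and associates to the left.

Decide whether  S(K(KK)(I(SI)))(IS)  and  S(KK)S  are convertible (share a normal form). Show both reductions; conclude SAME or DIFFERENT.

Term A:
  start: S(K(KK)(I(SI)))(IS)
  step 1: S(KK)(IS)
  step 2: S(KK)S

Term B:
  start: S(KK)S

Answer: SAME — A ⇓ S(KK)S, B ⇓ S(KK)S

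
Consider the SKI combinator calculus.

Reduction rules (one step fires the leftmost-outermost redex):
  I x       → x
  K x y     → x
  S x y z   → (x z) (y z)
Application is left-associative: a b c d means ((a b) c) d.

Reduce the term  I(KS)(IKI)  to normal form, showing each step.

Answer: normal form = S  (in 2 steps)

Working:
  start: I(KS)(IKI)
  [1] KS(IKI)
  [2] S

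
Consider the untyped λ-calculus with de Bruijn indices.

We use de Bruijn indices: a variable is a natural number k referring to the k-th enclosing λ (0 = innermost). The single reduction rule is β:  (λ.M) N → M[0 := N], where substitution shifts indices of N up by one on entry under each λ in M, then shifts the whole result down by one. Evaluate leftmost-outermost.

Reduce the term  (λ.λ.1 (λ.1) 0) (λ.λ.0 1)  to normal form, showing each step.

  start: (λ.λ.1 (λ.1) 0) (λ.λ.0 1)
  →1  λ.(λ.λ.0 1) (λ.1) 0
  →2  λ.(λ.0 (λ.2)) 0
  →3  λ.0 (λ.1)

Answer: normal form = λ.0 (λ.1)  (in 3 steps)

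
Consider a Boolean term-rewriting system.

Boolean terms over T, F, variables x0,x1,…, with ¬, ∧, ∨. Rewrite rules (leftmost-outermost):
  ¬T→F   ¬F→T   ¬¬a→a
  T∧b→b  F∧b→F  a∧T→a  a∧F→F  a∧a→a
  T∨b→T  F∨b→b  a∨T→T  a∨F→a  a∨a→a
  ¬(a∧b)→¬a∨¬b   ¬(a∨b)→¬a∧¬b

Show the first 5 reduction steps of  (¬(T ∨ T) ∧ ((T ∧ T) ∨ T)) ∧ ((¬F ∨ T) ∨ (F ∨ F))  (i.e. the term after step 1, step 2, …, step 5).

  start: (¬(T ∨ T) ∧ ((T ∧ T) ∨ T)) ∧ ((¬F ∨ T) ∨ (F ∨ F))
  →1  ((¬T ∧ ¬T) ∧ ((T ∧ T) ∨ T)) ∧ ((¬F ∨ T) ∨ (F ∨ F))
  →2  (¬T ∧ ((T ∧ T) ∨ T)) ∧ ((¬F ∨ T) ∨ (F ∨ F))
  →3  (F ∧ ((T ∧ T) ∨ T)) ∧ ((¬F ∨ T) ∨ (F ∨ F))
  →4  F ∧ ((¬F ∨ T) ∨ (F ∨ F))
  →5  F

Answer: after 5 steps: F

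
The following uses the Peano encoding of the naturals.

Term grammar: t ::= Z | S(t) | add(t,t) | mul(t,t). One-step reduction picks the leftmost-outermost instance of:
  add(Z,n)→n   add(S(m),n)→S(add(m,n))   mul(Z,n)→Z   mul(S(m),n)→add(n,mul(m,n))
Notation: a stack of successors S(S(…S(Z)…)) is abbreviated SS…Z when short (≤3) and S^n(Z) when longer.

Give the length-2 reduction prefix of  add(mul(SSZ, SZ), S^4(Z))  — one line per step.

  start: add(mul(SSZ, SZ), S^4(Z))
  step 1: add(add(SZ, mul(SZ, SZ)), S^4(Z))
  step 2: add(S(add(Z, mul(SZ, SZ))), S^4(Z))

Answer: after 2 steps: add(S(add(Z, mul(SZ, SZ))), S^4(Z))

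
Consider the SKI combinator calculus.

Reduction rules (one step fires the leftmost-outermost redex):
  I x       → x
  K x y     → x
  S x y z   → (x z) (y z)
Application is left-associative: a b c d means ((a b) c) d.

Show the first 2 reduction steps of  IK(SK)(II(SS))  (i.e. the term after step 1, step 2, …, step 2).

Answer: after 2 steps: SK

Working:
  start: IK(SK)(II(SS))
  [1] K(SK)(II(SS))
  [2] SK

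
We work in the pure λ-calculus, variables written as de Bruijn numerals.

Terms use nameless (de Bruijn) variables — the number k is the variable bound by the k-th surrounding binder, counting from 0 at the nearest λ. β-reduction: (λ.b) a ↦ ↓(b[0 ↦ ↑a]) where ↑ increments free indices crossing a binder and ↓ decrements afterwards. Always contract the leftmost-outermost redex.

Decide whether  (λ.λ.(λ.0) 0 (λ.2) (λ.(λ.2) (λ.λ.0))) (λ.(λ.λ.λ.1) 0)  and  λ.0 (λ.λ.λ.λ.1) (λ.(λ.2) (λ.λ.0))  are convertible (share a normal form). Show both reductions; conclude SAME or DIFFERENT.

Term A:
  start: (λ.λ.(λ.0) 0 (λ.2) (λ.(λ.2) (λ.λ.0))) (λ.(λ.λ.λ.1) 0)
  [1] λ.(λ.0) 0 (λ.λ.(λ.λ.λ.1) 0) (λ.(λ.2) (λ.λ.0))
  [2] λ.0 (λ.λ.(λ.λ.λ.1) 0) (λ.(λ.2) (λ.λ.0))
  [3] λ.0 (λ.λ.λ.λ.1) (λ.(λ.2) (λ.λ.0))
  [4] λ.0 (λ.λ.λ.λ.1) (λ.1)

Term B:
  start: λ.0 (λ.λ.λ.λ.1) (λ.(λ.2) (λ.λ.0))
  [1] λ.0 (λ.λ.λ.λ.1) (λ.1)

Answer: SAME — A ⇓ λ.0 (λ.λ.λ.λ.1) (λ.1), B ⇓ λ.0 (λ.λ.λ.λ.1) (λ.1)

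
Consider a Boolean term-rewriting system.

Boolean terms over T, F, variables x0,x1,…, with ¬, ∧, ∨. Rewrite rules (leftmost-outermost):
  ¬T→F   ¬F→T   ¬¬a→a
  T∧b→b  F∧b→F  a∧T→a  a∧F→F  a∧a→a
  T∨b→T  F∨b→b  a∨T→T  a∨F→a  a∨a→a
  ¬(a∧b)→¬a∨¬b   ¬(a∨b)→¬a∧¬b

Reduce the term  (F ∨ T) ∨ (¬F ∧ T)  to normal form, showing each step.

  start: (F ∨ T) ∨ (¬F ∧ T)
  step 1: T ∨ (¬F ∧ T)
  step 2: T

Answer: normal form = T  (in 2 steps)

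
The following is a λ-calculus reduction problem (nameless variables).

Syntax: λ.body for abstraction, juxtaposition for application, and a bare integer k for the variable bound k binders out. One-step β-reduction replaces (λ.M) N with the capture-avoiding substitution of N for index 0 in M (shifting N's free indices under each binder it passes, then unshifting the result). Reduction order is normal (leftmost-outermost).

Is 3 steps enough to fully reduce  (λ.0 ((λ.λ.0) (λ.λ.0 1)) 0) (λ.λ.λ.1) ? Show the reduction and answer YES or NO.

Answer: YES — reaches normal form λ.λ.λ.λ.1 in 3 ≤ 3 steps

Reduction:
  start: (λ.0 ((λ.λ.0) (λ.λ.0 1)) 0) (λ.λ.λ.1)
  [1] (λ.λ.λ.1) ((λ.λ.0) (λ.λ.0 1)) (λ.λ.λ.1)
  [2] (λ.λ.1) (λ.λ.λ.1)
  [3] λ.λ.λ.λ.1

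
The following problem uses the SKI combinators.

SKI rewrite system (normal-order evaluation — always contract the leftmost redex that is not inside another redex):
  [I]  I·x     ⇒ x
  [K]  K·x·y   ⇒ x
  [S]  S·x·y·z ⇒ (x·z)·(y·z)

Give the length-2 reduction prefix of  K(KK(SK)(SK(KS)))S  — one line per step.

Answer: after 2 steps: K(SK(KS))

Reduction:
  start: K(KK(SK)(SK(KS)))S
  step 1: KK(SK)(SK(KS))
  step 2: K(SK(KS))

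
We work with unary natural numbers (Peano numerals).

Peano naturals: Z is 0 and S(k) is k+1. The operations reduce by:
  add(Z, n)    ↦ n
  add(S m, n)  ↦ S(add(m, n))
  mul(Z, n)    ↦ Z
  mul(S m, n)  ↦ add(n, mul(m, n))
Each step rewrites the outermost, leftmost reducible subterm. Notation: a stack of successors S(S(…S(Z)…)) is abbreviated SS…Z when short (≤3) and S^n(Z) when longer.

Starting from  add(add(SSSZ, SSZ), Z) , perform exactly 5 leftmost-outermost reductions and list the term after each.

  start: add(add(SSSZ, SSZ), Z)
  [1] add(S(add(SSZ, SSZ)), Z)
  [2] S(add(add(SSZ, SSZ), Z))
  [3] S(add(S(add(SZ, SSZ)), Z))
  [4] S(S(add(add(SZ, SSZ), Z)))
  [5] S(S(add(S(add(Z, SSZ)), Z)))

Answer: after 5 steps: S(S(add(S(add(Z, SSZ)), Z)))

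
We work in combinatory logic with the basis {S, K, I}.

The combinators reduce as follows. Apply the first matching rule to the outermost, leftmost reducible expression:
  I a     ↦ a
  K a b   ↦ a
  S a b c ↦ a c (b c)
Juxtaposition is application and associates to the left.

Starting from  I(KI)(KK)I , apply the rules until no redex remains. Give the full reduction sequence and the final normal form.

  start: I(KI)(KK)I
  →1  KI(KK)I
  →2  II
  →3  I

Answer: normal form = I  (in 3 steps)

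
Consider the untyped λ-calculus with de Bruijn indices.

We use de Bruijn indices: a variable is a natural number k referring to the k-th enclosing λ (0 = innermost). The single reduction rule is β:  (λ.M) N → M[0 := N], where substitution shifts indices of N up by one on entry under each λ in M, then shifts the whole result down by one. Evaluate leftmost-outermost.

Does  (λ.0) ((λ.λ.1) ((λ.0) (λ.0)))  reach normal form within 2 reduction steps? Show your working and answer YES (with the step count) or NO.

Answer: NO — after 2 steps the term is λ.(λ.0) (λ.0), not yet normal

Working:
  start: (λ.0) ((λ.λ.1) ((λ.0) (λ.0)))
  →1  (λ.λ.1) ((λ.0) (λ.0))
  →2  λ.(λ.0) (λ.0)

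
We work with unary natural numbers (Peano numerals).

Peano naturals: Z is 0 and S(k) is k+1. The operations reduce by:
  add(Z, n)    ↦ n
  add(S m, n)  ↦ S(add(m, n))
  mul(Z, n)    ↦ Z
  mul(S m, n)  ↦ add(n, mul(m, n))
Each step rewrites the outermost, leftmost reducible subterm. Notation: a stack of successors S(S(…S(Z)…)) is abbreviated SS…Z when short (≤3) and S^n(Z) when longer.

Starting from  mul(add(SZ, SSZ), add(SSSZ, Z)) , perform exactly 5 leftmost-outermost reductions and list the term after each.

  start: mul(add(SZ, SSZ), add(SSSZ, Z))
  step 1: mul(S(add(Z, SSZ)), add(SSSZ, Z))
  step 2: add(add(SSSZ, Z), mul(add(Z, SSZ), add(SSSZ, Z)))
  step 3: add(S(add(SSZ, Z)), mul(add(Z, SSZ), add(SSSZ, Z)))
  step 4: S(add(add(SSZ, Z), mul(add(Z, SSZ), add(SSSZ, Z))))
  step 5: S(add(S(add(SZ, Z)), mul(add(Z, SSZ), add(SSSZ, Z))))

Answer: after 5 steps: S(add(S(add(SZ, Z)), mul(add(Z, SSZ), add(SSSZ, Z))))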